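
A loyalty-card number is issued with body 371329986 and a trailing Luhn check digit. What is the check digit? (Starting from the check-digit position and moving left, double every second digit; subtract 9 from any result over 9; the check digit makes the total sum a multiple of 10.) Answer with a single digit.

Partial digits right→left: 6 8 9 9 2 3 1 7 3
Double every second digit counting from the check-digit position (so the 1st, 3rd, 5th, ... of the partial from the right).
  doubled (with −9 where >9): 3 9 4 2 6 → sum 24
  kept as-is: 8 9 3 7 → sum 27
Total = 24 + 27 = 51.
Check digit = (10 − (51 mod 10)) mod 10 = 9.

9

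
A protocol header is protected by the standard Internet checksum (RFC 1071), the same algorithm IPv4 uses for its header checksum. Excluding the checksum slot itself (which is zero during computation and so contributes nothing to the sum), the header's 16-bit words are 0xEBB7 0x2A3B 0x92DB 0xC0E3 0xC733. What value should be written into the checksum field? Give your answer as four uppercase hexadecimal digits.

CF19

One's-complement addition (fold any carry out of bit 15 back into bit 0):
  0xEBB7 + 0x2A3B = 0x115F2 → wrap carry → 0x15F3
  0x15F3 + 0x92DB = 0x0A8CE
  0xA8CE + 0xC0E3 = 0x169B1 → wrap carry → 0x69B2
  0x69B2 + 0xC733 = 0x130E5 → wrap carry → 0x30E6
One's-complement sum = 0x30E6.
Checksum = ~0x30E6 & 0xFFFF = 0xCF19.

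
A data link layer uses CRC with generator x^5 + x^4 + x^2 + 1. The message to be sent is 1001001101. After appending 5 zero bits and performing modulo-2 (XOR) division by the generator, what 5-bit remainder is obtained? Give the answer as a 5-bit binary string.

11100

Append 5 zeros: 100100110100000. Divide by 110101 (XOR where the leading bit is 1):
  pos 0: 100100 XOR 110101 = 010001
  pos 1: 100011 XOR 110101 = 010110
  pos 2: 101101 XOR 110101 = 011000
  pos 3: 110000 XOR 110101 = 000101
  pos 6: 101100 XOR 110101 = 011001
  pos 7: 110010 XOR 110101 = 000111
Remainder (last 5 bits) = 11100. This is the CRC / FCS.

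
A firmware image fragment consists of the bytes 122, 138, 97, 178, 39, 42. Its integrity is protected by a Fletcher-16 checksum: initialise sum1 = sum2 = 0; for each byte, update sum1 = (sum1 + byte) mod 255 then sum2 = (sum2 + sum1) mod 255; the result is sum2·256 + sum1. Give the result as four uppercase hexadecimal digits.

A96A

Running sums (mod 255):
  after byte 0 (122): sum1=122, sum2=122
  after byte 1 (138): sum1=5, sum2=127
  after byte 2 (97): sum1=102, sum2=229
  after byte 3 (178): sum1=25, sum2=254
  after byte 4 (39): sum1=64, sum2=63
  after byte 5 (42): sum1=106, sum2=169
Checksum = sum2·256 + sum1 = 169·256 + 106 = 43370 = 0xA96A.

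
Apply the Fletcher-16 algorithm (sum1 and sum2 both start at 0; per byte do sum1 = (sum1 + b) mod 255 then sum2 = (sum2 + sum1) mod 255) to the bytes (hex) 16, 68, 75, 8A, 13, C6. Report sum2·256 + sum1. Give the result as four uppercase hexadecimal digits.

F058

Running sums (mod 255):
  after byte 0 (16): sum1=22, sum2=22
  after byte 1 (68): sum1=126, sum2=148
  after byte 2 (75): sum1=243, sum2=136
  after byte 3 (8A): sum1=126, sum2=7
  after byte 4 (13): sum1=145, sum2=152
  after byte 5 (C6): sum1=88, sum2=240
Checksum = sum2·256 + sum1 = 240·256 + 88 = 61528 = 0xF058.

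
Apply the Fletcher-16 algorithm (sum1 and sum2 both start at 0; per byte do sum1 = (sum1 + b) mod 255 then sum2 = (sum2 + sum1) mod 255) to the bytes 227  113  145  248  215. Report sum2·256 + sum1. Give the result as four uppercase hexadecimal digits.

Running sums (mod 255):
  after byte 0 (227): sum1=227, sum2=227
  after byte 1 (113): sum1=85, sum2=57
  after byte 2 (145): sum1=230, sum2=32
  after byte 3 (248): sum1=223, sum2=0
  after byte 4 (215): sum1=183, sum2=183
Checksum = sum2·256 + sum1 = 183·256 + 183 = 47031 = 0xB7B7.

B7B7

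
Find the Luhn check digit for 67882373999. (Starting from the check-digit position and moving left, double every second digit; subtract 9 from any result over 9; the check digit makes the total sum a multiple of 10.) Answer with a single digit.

3

Partial digits right→left: 9 9 9 3 7 3 2 8 8 7 6
Double every second digit counting from the check-digit position (so the 1st, 3rd, 5th, ... of the partial from the right).
  doubled (with −9 where >9): 9 9 5 4 7 3 → sum 37
  kept as-is: 9 3 3 8 7 → sum 30
Total = 37 + 30 = 67.
Check digit = (10 − (67 mod 10)) mod 10 = 3.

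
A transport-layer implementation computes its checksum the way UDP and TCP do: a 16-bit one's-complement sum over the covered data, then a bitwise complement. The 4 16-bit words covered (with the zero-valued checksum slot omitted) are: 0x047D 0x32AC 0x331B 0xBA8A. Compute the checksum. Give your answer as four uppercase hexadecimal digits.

DB30

One's-complement addition (fold any carry out of bit 15 back into bit 0):
  0x047D + 0x32AC = 0x03729
  0x3729 + 0x331B = 0x06A44
  0x6A44 + 0xBA8A = 0x124CE → wrap carry → 0x24CF
One's-complement sum = 0x24CF.
Checksum = ~0x24CF & 0xFFFF = 0xDB30.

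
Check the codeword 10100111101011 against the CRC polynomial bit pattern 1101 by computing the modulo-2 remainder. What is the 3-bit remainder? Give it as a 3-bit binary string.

Modulo-2 division of 10100111101011 by 1101:
  pos 0: 1010 XOR 1101 = 0111
  pos 1: 1110 XOR 1101 = 0011
  pos 3: 1111 XOR 1101 = 0010
  pos 5: 1011 XOR 1101 = 0110
  pos 6: 1100 XOR 1101 = 0001
  pos 9: 1101 XOR 1101 = 0000
Remainder = 001 (nonzero — an error is detected).

001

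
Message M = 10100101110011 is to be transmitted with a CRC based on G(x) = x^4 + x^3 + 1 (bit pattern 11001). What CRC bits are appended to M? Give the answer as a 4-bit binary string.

0101

Append 4 zeros: 101001011100110000. Divide by 11001 (XOR where the leading bit is 1):
  pos 0: 10100 XOR 11001 = 01101
  pos 1: 11011 XOR 11001 = 00010
  pos 4: 10011 XOR 11001 = 01010
  pos 5: 10101 XOR 11001 = 01100
  pos 6: 11000 XOR 11001 = 00001
  pos 10: 10110 XOR 11001 = 01111
  pos 11: 11110 XOR 11001 = 00111
  pos 13: 11100 XOR 11001 = 00101
Remainder (last 4 bits) = 0101. This is the CRC / FCS.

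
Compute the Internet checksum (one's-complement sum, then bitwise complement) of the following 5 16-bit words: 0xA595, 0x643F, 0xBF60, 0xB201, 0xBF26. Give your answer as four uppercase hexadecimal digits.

One's-complement addition (fold any carry out of bit 15 back into bit 0):
  0xA595 + 0x643F = 0x109D4 → wrap carry → 0x09D5
  0x09D5 + 0xBF60 = 0x0C935
  0xC935 + 0xB201 = 0x17B36 → wrap carry → 0x7B37
  0x7B37 + 0xBF26 = 0x13A5D → wrap carry → 0x3A5E
One's-complement sum = 0x3A5E.
Checksum = ~0x3A5E & 0xFFFF = 0xC5A1.

C5A1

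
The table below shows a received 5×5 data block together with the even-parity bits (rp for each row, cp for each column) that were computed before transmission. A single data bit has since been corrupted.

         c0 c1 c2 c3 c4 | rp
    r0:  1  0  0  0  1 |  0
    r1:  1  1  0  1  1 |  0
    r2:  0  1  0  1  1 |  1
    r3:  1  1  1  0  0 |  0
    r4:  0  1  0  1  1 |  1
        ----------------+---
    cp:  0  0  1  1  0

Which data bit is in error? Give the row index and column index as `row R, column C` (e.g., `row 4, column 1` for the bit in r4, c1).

row 3, column 0

Recompute each row's even parity and compare to rp:
  r0: data parity 0, sent rp 0 → ok
  r1: data parity 0, sent rp 0 → ok
  r2: data parity 1, sent rp 1 → ok
  r3: data parity 1, sent rp 0 → mismatch
  r4: data parity 1, sent rp 1 → ok
Recompute each column's even parity and compare to cp:
  c0: data parity 1, sent cp 0 → mismatch
  c1: data parity 0, sent cp 0 → ok
  c2: data parity 1, sent cp 1 → ok
  c3: data parity 1, sent cp 1 → ok
  c4: data parity 0, sent cp 0 → ok
Exactly one row (r3) and one column (c0) fail → the flipped bit is at their intersection.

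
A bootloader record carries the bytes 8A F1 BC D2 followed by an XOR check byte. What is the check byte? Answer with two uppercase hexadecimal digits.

15

XOR the bytes together:
  start with 0x8A
  0x8A ⊕ 0xF1 = 0x7B
  0x7B ⊕ 0xBC = 0xC7
  0xC7 ⊕ 0xD2 = 0x15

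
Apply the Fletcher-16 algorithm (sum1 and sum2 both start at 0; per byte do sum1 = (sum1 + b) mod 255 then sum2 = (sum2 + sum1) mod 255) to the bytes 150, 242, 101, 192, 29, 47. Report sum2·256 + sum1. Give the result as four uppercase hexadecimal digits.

87FB

Running sums (mod 255):
  after byte 0 (150): sum1=150, sum2=150
  after byte 1 (242): sum1=137, sum2=32
  after byte 2 (101): sum1=238, sum2=15
  after byte 3 (192): sum1=175, sum2=190
  after byte 4 (29): sum1=204, sum2=139
  after byte 5 (47): sum1=251, sum2=135
Checksum = sum2·256 + sum1 = 135·256 + 251 = 34811 = 0x87FB.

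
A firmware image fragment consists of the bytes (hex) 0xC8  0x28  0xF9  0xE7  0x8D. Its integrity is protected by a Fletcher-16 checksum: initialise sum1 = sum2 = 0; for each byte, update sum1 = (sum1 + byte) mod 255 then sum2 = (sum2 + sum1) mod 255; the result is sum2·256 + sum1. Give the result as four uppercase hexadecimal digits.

D760

Running sums (mod 255):
  after byte 0 (0xC8): sum1=200, sum2=200
  after byte 1 (0x28): sum1=240, sum2=185
  after byte 2 (0xF9): sum1=234, sum2=164
  after byte 3 (0xE7): sum1=210, sum2=119
  after byte 4 (0x8D): sum1=96, sum2=215
Checksum = sum2·256 + sum1 = 215·256 + 96 = 55136 = 0xD760.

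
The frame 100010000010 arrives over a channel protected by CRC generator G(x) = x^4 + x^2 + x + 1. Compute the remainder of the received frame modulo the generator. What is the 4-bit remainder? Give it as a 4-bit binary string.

Modulo-2 division of 100010000010 by 10111:
  pos 0: 10001 XOR 10111 = 00110
  pos 2: 11000 XOR 10111 = 01111
  pos 3: 11110 XOR 10111 = 01001
  pos 4: 10010 XOR 10111 = 00101
  pos 6: 10101 XOR 10111 = 00010
Remainder = 0100 (nonzero — an error is detected).

0100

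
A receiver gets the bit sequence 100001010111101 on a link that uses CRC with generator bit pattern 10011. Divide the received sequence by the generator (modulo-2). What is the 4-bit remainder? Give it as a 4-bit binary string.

Modulo-2 division of 100001010111101 by 10011:
  pos 0: 10000 XOR 10011 = 00011
  pos 3: 11101 XOR 10011 = 01110
  pos 4: 11100 XOR 10011 = 01111
  pos 5: 11111 XOR 10011 = 01100
  pos 6: 11001 XOR 10011 = 01010
  pos 7: 10101 XOR 10011 = 00110
  pos 9: 11010 XOR 10011 = 01001
  pos 10: 10011 XOR 10011 = 00000
Remainder = 0000 (zero — the frame passes the CRC check).

0000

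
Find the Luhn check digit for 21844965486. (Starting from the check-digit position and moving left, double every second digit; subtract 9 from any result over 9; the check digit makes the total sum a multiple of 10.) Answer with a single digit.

Partial digits right→left: 6 8 4 5 6 9 4 4 8 1 2
Double every second digit counting from the check-digit position (so the 1st, 3rd, 5th, ... of the partial from the right).
  doubled (with −9 where >9): 3 8 3 8 7 4 → sum 33
  kept as-is: 8 5 9 4 1 → sum 27
Total = 33 + 27 = 60.
Check digit = (10 − (60 mod 10)) mod 10 = 0.

0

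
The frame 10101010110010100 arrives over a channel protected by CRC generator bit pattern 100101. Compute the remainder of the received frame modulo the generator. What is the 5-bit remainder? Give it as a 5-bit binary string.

10100

Modulo-2 division of 10101010110010100 by 100101:
  pos 0: 101010 XOR 100101 = 001111
  pos 2: 111110 XOR 100101 = 011011
  pos 3: 110111 XOR 100101 = 010010
  pos 4: 100101 XOR 100101 = 000000
Remainder = 10100 (nonzero — an error is detected).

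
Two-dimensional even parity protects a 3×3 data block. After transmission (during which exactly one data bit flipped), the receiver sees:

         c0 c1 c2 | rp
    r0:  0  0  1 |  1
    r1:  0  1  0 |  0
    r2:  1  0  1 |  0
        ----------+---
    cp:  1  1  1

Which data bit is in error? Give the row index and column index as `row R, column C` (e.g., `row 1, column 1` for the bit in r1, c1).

row 1, column 2

Recompute each row's even parity and compare to rp:
  r0: data parity 1, sent rp 1 → ok
  r1: data parity 1, sent rp 0 → mismatch
  r2: data parity 0, sent rp 0 → ok
Recompute each column's even parity and compare to cp:
  c0: data parity 1, sent cp 1 → ok
  c1: data parity 1, sent cp 1 → ok
  c2: data parity 0, sent cp 1 → mismatch
Exactly one row (r1) and one column (c2) fail → the flipped bit is at their intersection.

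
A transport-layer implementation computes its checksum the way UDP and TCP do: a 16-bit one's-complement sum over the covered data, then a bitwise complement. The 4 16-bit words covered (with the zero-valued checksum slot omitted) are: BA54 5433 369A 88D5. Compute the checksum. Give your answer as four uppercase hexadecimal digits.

3208

One's-complement addition (fold any carry out of bit 15 back into bit 0):
  0xBA54 + 0x5433 = 0x10E87 → wrap carry → 0x0E88
  0x0E88 + 0x369A = 0x04522
  0x4522 + 0x88D5 = 0x0CDF7
One's-complement sum = 0xCDF7.
Checksum = ~0xCDF7 & 0xFFFF = 0x3208.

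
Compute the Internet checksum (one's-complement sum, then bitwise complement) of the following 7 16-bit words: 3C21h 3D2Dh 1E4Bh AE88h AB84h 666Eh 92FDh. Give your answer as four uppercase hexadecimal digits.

14ED

One's-complement addition (fold any carry out of bit 15 back into bit 0):
  0x3C21 + 0x3D2D = 0x0794E
  0x794E + 0x1E4B = 0x09799
  0x9799 + 0xAE88 = 0x14621 → wrap carry → 0x4622
  0x4622 + 0xAB84 = 0x0F1A6
  0xF1A6 + 0x666E = 0x15814 → wrap carry → 0x5815
  0x5815 + 0x92FD = 0x0EB12
One's-complement sum = 0xEB12.
Checksum = ~0xEB12 & 0xFFFF = 0x14ED.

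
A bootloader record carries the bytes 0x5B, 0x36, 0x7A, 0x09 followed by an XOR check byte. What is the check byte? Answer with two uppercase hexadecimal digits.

XOR the bytes together:
  start with 0x5B
  0x5B ⊕ 0x36 = 0x6D
  0x6D ⊕ 0x7A = 0x17
  0x17 ⊕ 0x09 = 0x1E

1E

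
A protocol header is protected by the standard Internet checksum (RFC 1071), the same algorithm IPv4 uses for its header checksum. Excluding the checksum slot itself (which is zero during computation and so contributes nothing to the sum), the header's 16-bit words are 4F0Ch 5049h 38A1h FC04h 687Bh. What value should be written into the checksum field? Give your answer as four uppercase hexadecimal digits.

C388

One's-complement addition (fold any carry out of bit 15 back into bit 0):
  0x4F0C + 0x5049 = 0x09F55
  0x9F55 + 0x38A1 = 0x0D7F6
  0xD7F6 + 0xFC04 = 0x1D3FA → wrap carry → 0xD3FB
  0xD3FB + 0x687B = 0x13C76 → wrap carry → 0x3C77
One's-complement sum = 0x3C77.
Checksum = ~0x3C77 & 0xFFFF = 0xC388.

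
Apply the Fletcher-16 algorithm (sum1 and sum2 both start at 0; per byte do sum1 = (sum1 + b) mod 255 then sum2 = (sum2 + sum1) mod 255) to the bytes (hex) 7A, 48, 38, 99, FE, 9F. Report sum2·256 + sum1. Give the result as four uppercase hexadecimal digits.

9333

Running sums (mod 255):
  after byte 0 (7A): sum1=122, sum2=122
  after byte 1 (48): sum1=194, sum2=61
  after byte 2 (38): sum1=250, sum2=56
  after byte 3 (99): sum1=148, sum2=204
  after byte 4 (FE): sum1=147, sum2=96
  after byte 5 (9F): sum1=51, sum2=147
Checksum = sum2·256 + sum1 = 147·256 + 51 = 37683 = 0x9333.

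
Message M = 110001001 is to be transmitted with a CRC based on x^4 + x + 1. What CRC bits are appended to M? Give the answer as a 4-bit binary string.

1001

Append 4 zeros: 1100010010000. Divide by 10011 (XOR where the leading bit is 1):
  pos 0: 11000 XOR 10011 = 01011
  pos 1: 10111 XOR 10011 = 00100
  pos 3: 10000 XOR 10011 = 00011
  pos 6: 11100 XOR 10011 = 01111
  pos 7: 11110 XOR 10011 = 01101
  pos 8: 11010 XOR 10011 = 01001
Remainder (last 4 bits) = 1001. This is the CRC / FCS.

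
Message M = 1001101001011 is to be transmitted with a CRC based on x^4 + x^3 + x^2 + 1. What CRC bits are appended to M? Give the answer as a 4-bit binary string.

Append 4 zeros: 10011010010110000. Divide by 11101 (XOR where the leading bit is 1):
  pos 0: 10011 XOR 11101 = 01110
  pos 1: 11100 XOR 11101 = 00001
  pos 5: 11001 XOR 11101 = 00100
  pos 7: 10001 XOR 11101 = 01100
  pos 8: 11001 XOR 11101 = 00100
  pos 10: 10000 XOR 11101 = 01101
  pos 11: 11010 XOR 11101 = 00111
Remainder (last 4 bits) = 1110. This is the CRC / FCS.

1110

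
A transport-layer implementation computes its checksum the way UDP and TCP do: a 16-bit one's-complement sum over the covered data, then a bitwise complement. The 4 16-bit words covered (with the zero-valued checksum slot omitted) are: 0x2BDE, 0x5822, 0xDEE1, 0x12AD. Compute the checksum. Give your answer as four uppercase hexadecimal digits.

One's-complement addition (fold any carry out of bit 15 back into bit 0):
  0x2BDE + 0x5822 = 0x08400
  0x8400 + 0xDEE1 = 0x162E1 → wrap carry → 0x62E2
  0x62E2 + 0x12AD = 0x0758F
One's-complement sum = 0x758F.
Checksum = ~0x758F & 0xFFFF = 0x8A70.

8A70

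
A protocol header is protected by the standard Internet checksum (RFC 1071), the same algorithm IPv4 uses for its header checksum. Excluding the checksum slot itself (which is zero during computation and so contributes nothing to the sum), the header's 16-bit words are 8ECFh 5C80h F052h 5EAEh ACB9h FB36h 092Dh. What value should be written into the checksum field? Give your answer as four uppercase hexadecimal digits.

1491

One's-complement addition (fold any carry out of bit 15 back into bit 0):
  0x8ECF + 0x5C80 = 0x0EB4F
  0xEB4F + 0xF052 = 0x1DBA1 → wrap carry → 0xDBA2
  0xDBA2 + 0x5EAE = 0x13A50 → wrap carry → 0x3A51
  0x3A51 + 0xACB9 = 0x0E70A
  0xE70A + 0xFB36 = 0x1E240 → wrap carry → 0xE241
  0xE241 + 0x092D = 0x0EB6E
One's-complement sum = 0xEB6E.
Checksum = ~0xEB6E & 0xFFFF = 0x1491.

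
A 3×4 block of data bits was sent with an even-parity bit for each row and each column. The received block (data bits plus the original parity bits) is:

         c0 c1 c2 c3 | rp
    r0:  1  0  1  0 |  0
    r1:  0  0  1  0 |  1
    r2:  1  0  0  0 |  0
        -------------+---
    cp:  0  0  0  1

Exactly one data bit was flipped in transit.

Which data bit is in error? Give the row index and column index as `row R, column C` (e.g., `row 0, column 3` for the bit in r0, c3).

row 2, column 3

Recompute each row's even parity and compare to rp:
  r0: data parity 0, sent rp 0 → ok
  r1: data parity 1, sent rp 1 → ok
  r2: data parity 1, sent rp 0 → mismatch
Recompute each column's even parity and compare to cp:
  c0: data parity 0, sent cp 0 → ok
  c1: data parity 0, sent cp 0 → ok
  c2: data parity 0, sent cp 0 → ok
  c3: data parity 0, sent cp 1 → mismatch
Exactly one row (r2) and one column (c3) fail → the flipped bit is at their intersection.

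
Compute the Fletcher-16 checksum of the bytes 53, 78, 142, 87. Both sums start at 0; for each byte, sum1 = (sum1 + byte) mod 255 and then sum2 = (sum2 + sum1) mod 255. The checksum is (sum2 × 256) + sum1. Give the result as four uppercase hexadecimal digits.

Running sums (mod 255):
  after byte 0 (53): sum1=53, sum2=53
  after byte 1 (78): sum1=131, sum2=184
  after byte 2 (142): sum1=18, sum2=202
  after byte 3 (87): sum1=105, sum2=52
Checksum = sum2·256 + sum1 = 52·256 + 105 = 13417 = 0x3469.

3469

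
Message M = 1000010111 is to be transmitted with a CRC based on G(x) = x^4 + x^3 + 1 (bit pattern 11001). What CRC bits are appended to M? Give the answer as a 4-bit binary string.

0101

Append 4 zeros: 10000101110000. Divide by 11001 (XOR where the leading bit is 1):
  pos 0: 10000 XOR 11001 = 01001
  pos 1: 10011 XOR 11001 = 01010
  pos 2: 10100 XOR 11001 = 01101
  pos 3: 11011 XOR 11001 = 00010
  pos 6: 10110 XOR 11001 = 01111
  pos 7: 11110 XOR 11001 = 00111
  pos 9: 11100 XOR 11001 = 00101
Remainder (last 4 bits) = 0101. This is the CRC / FCS.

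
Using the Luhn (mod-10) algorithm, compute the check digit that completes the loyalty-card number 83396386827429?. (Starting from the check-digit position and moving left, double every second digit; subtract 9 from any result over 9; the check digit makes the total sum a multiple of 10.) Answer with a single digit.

Partial digits right→left: 9 2 4 7 2 8 6 8 3 6 9 3 3 8
Double every second digit counting from the check-digit position (so the 1st, 3rd, 5th, ... of the partial from the right).
  doubled (with −9 where >9): 9 8 4 3 6 9 6 → sum 45
  kept as-is: 2 7 8 8 6 3 8 → sum 42
Total = 45 + 42 = 87.
Check digit = (10 − (87 mod 10)) mod 10 = 3.

3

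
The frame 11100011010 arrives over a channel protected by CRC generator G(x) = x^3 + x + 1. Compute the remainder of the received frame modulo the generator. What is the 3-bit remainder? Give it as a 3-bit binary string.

Modulo-2 division of 11100011010 by 1011:
  pos 0: 1110 XOR 1011 = 0101
  pos 1: 1010 XOR 1011 = 0001
  pos 4: 1011 XOR 1011 = 0000
Remainder = 010 (nonzero — an error is detected).

010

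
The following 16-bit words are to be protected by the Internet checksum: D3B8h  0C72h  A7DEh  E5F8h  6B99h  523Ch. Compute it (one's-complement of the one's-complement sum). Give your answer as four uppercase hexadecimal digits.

D427

One's-complement addition (fold any carry out of bit 15 back into bit 0):
  0xD3B8 + 0x0C72 = 0x0E02A
  0xE02A + 0xA7DE = 0x18808 → wrap carry → 0x8809
  0x8809 + 0xE5F8 = 0x16E01 → wrap carry → 0x6E02
  0x6E02 + 0x6B99 = 0x0D99B
  0xD99B + 0x523C = 0x12BD7 → wrap carry → 0x2BD8
One's-complement sum = 0x2BD8.
Checksum = ~0x2BD8 & 0xFFFF = 0xD427.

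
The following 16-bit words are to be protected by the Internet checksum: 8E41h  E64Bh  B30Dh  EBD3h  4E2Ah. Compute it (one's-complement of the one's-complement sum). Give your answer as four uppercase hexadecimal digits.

One's-complement addition (fold any carry out of bit 15 back into bit 0):
  0x8E41 + 0xE64B = 0x1748C → wrap carry → 0x748D
  0x748D + 0xB30D = 0x1279A → wrap carry → 0x279B
  0x279B + 0xEBD3 = 0x1136E → wrap carry → 0x136F
  0x136F + 0x4E2A = 0x06199
One's-complement sum = 0x6199.
Checksum = ~0x6199 & 0xFFFF = 0x9E66.

9E66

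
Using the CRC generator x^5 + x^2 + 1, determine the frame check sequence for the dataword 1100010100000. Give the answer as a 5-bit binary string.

10111

Append 5 zeros: 110001010000000000. Divide by 100101 (XOR where the leading bit is 1):
  pos 0: 110001 XOR 100101 = 010100
  pos 1: 101000 XOR 100101 = 001101
  pos 3: 110110 XOR 100101 = 010011
  pos 4: 100110 XOR 100101 = 000011
  pos 8: 110000 XOR 100101 = 010101
  pos 9: 101010 XOR 100101 = 001111
  pos 11: 111100 XOR 100101 = 011001
  pos 12: 110010 XOR 100101 = 010111
Remainder (last 5 bits) = 10111. This is the CRC / FCS.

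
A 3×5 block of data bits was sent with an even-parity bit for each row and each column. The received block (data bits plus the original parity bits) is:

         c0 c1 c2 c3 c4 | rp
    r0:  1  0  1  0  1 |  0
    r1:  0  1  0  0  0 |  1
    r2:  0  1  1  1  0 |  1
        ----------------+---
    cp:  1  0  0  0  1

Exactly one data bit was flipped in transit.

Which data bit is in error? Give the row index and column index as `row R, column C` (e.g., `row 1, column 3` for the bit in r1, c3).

row 0, column 3

Recompute each row's even parity and compare to rp:
  r0: data parity 1, sent rp 0 → mismatch
  r1: data parity 1, sent rp 1 → ok
  r2: data parity 1, sent rp 1 → ok
Recompute each column's even parity and compare to cp:
  c0: data parity 1, sent cp 1 → ok
  c1: data parity 0, sent cp 0 → ok
  c2: data parity 0, sent cp 0 → ok
  c3: data parity 1, sent cp 0 → mismatch
  c4: data parity 1, sent cp 1 → ok
Exactly one row (r0) and one column (c3) fail → the flipped bit is at their intersection.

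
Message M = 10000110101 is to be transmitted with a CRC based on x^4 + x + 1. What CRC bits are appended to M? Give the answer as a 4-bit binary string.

1001

Append 4 zeros: 100001101010000. Divide by 10011 (XOR where the leading bit is 1):
  pos 0: 10000 XOR 10011 = 00011
  pos 3: 11110 XOR 10011 = 01101
  pos 4: 11011 XOR 10011 = 01000
  pos 5: 10000 XOR 10011 = 00011
  pos 8: 11100 XOR 10011 = 01111
  pos 9: 11110 XOR 10011 = 01101
  pos 10: 11010 XOR 10011 = 01001
Remainder (last 4 bits) = 1001. This is the CRC / FCS.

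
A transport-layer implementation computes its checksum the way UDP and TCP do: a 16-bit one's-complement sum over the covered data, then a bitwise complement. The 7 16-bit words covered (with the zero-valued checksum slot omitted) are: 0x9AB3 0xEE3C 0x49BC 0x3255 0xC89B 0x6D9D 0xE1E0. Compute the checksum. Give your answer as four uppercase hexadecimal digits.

One's-complement addition (fold any carry out of bit 15 back into bit 0):
  0x9AB3 + 0xEE3C = 0x188EF → wrap carry → 0x88F0
  0x88F0 + 0x49BC = 0x0D2AC
  0xD2AC + 0x3255 = 0x10501 → wrap carry → 0x0502
  0x0502 + 0xC89B = 0x0CD9D
  0xCD9D + 0x6D9D = 0x13B3A → wrap carry → 0x3B3B
  0x3B3B + 0xE1E0 = 0x11D1B → wrap carry → 0x1D1C
One's-complement sum = 0x1D1C.
Checksum = ~0x1D1C & 0xFFFF = 0xE2E3.

E2E3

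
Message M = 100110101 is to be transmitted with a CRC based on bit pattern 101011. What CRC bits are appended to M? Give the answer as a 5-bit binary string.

11100

Append 5 zeros: 10011010100000. Divide by 101011 (XOR where the leading bit is 1):
  pos 0: 100110 XOR 101011 = 001101
  pos 2: 110110 XOR 101011 = 011101
  pos 3: 111011 XOR 101011 = 010000
  pos 4: 100000 XOR 101011 = 001011
  pos 6: 101100 XOR 101011 = 000111
Remainder (last 5 bits) = 11100. This is the CRC / FCS.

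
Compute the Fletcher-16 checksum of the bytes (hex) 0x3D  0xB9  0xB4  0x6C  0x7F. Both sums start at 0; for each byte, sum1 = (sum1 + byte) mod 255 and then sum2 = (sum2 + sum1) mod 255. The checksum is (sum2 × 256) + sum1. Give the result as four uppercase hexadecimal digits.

Running sums (mod 255):
  after byte 0 (0x3D): sum1=61, sum2=61
  after byte 1 (0xB9): sum1=246, sum2=52
  after byte 2 (0xB4): sum1=171, sum2=223
  after byte 3 (0x6C): sum1=24, sum2=247
  after byte 4 (0x7F): sum1=151, sum2=143
Checksum = sum2·256 + sum1 = 143·256 + 151 = 36759 = 0x8F97.

8F97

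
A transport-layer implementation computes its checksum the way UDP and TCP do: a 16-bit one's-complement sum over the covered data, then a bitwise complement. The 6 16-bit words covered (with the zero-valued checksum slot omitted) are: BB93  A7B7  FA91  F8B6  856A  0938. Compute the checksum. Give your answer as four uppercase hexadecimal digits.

1AC9

One's-complement addition (fold any carry out of bit 15 back into bit 0):
  0xBB93 + 0xA7B7 = 0x1634A → wrap carry → 0x634B
  0x634B + 0xFA91 = 0x15DDC → wrap carry → 0x5DDD
  0x5DDD + 0xF8B6 = 0x15693 → wrap carry → 0x5694
  0x5694 + 0x856A = 0x0DBFE
  0xDBFE + 0x0938 = 0x0E536
One's-complement sum = 0xE536.
Checksum = ~0xE536 & 0xFFFF = 0x1AC9.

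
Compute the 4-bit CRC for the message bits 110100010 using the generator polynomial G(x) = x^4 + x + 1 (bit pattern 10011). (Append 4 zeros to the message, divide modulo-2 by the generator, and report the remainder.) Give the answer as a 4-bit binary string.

1101

Append 4 zeros: 1101000100000. Divide by 10011 (XOR where the leading bit is 1):
  pos 0: 11010 XOR 10011 = 01001
  pos 1: 10010 XOR 10011 = 00001
  pos 5: 10100 XOR 10011 = 00111
  pos 7: 11100 XOR 10011 = 01111
  pos 8: 11110 XOR 10011 = 01101
Remainder (last 4 bits) = 1101. This is the CRC / FCS.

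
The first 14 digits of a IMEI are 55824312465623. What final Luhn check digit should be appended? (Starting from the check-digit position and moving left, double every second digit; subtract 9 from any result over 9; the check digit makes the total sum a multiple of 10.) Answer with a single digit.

4

Partial digits right→left: 3 2 6 5 6 4 2 1 3 4 2 8 5 5
Double every second digit counting from the check-digit position (so the 1st, 3rd, 5th, ... of the partial from the right).
  doubled (with −9 where >9): 6 3 3 4 6 4 1 → sum 27
  kept as-is: 2 5 4 1 4 8 5 → sum 29
Total = 27 + 29 = 56.
Check digit = (10 − (56 mod 10)) mod 10 = 4.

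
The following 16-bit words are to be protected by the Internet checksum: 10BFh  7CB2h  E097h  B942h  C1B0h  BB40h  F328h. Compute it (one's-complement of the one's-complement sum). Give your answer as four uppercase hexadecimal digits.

One's-complement addition (fold any carry out of bit 15 back into bit 0):
  0x10BF + 0x7CB2 = 0x08D71
  0x8D71 + 0xE097 = 0x16E08 → wrap carry → 0x6E09
  0x6E09 + 0xB942 = 0x1274B → wrap carry → 0x274C
  0x274C + 0xC1B0 = 0x0E8FC
  0xE8FC + 0xBB40 = 0x1A43C → wrap carry → 0xA43D
  0xA43D + 0xF328 = 0x19765 → wrap carry → 0x9766
One's-complement sum = 0x9766.
Checksum = ~0x9766 & 0xFFFF = 0x6899.

6899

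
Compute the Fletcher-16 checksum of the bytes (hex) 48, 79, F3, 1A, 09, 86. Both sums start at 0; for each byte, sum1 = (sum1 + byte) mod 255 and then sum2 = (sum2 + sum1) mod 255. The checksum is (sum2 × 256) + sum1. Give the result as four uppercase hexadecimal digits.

C75F

Running sums (mod 255):
  after byte 0 (48): sum1=72, sum2=72
  after byte 1 (79): sum1=193, sum2=10
  after byte 2 (F3): sum1=181, sum2=191
  after byte 3 (1A): sum1=207, sum2=143
  after byte 4 (09): sum1=216, sum2=104
  after byte 5 (86): sum1=95, sum2=199
Checksum = sum2·256 + sum1 = 199·256 + 95 = 51039 = 0xC75F.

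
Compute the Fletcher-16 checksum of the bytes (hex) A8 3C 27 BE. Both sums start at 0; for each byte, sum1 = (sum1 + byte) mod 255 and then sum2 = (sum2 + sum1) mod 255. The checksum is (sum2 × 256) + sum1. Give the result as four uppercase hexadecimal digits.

Running sums (mod 255):
  after byte 0 (A8): sum1=168, sum2=168
  after byte 1 (3C): sum1=228, sum2=141
  after byte 2 (27): sum1=12, sum2=153
  after byte 3 (BE): sum1=202, sum2=100
Checksum = sum2·256 + sum1 = 100·256 + 202 = 25802 = 0x64CA.

64CA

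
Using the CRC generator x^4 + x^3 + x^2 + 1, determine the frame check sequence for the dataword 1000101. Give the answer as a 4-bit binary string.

1011

Append 4 zeros: 10001010000. Divide by 11101 (XOR where the leading bit is 1):
  pos 0: 10001 XOR 11101 = 01100
  pos 1: 11000 XOR 11101 = 00101
  pos 3: 10110 XOR 11101 = 01011
  pos 4: 10110 XOR 11101 = 01011
  pos 5: 10110 XOR 11101 = 01011
  pos 6: 10110 XOR 11101 = 01011
Remainder (last 4 bits) = 1011. This is the CRC / FCS.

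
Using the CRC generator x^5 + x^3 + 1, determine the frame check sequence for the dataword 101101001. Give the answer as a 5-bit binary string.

Append 5 zeros: 10110100100000. Divide by 101001 (XOR where the leading bit is 1):
  pos 0: 101101 XOR 101001 = 000100
  pos 3: 100001 XOR 101001 = 001000
  pos 5: 100000 XOR 101001 = 001001
  pos 7: 100100 XOR 101001 = 001101
Remainder (last 5 bits) = 11010. This is the CRC / FCS.

11010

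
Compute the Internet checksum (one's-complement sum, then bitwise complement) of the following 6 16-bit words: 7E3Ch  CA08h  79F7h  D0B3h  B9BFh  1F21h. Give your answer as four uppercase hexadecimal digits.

One's-complement addition (fold any carry out of bit 15 back into bit 0):
  0x7E3C + 0xCA08 = 0x14844 → wrap carry → 0x4845
  0x4845 + 0x79F7 = 0x0C23C
  0xC23C + 0xD0B3 = 0x192EF → wrap carry → 0x92F0
  0x92F0 + 0xB9BF = 0x14CAF → wrap carry → 0x4CB0
  0x4CB0 + 0x1F21 = 0x06BD1
One's-complement sum = 0x6BD1.
Checksum = ~0x6BD1 & 0xFFFF = 0x942E.

942E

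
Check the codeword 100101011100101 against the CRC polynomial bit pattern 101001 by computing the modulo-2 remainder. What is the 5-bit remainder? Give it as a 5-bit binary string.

Modulo-2 division of 100101011100101 by 101001:
  pos 0: 100101 XOR 101001 = 001100
  pos 2: 110001 XOR 101001 = 011000
  pos 3: 110001 XOR 101001 = 011000
  pos 4: 110001 XOR 101001 = 011000
  pos 5: 110000 XOR 101001 = 011001
  pos 6: 110010 XOR 101001 = 011011
  pos 7: 110111 XOR 101001 = 011110
  pos 8: 111100 XOR 101001 = 010101
  pos 9: 101011 XOR 101001 = 000010
Remainder = 00010 (nonzero — an error is detected).

00010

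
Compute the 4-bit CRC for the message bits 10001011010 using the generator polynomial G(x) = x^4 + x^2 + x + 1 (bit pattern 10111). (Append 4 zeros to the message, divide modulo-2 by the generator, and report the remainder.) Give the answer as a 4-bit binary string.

Append 4 zeros: 100010110100000. Divide by 10111 (XOR where the leading bit is 1):
  pos 0: 10001 XOR 10111 = 00110
  pos 2: 11001 XOR 10111 = 01110
  pos 3: 11101 XOR 10111 = 01010
  pos 4: 10100 XOR 10111 = 00011
  pos 7: 11100 XOR 10111 = 01011
  pos 8: 10110 XOR 10111 = 00001
Remainder (last 4 bits) = 0100. This is the CRC / FCS.

0100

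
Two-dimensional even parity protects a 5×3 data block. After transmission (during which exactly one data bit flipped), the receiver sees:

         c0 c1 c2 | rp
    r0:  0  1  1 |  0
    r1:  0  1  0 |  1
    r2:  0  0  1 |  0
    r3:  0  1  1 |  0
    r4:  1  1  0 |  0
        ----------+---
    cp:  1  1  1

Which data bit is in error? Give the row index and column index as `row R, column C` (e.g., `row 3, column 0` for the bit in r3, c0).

Recompute each row's even parity and compare to rp:
  r0: data parity 0, sent rp 0 → ok
  r1: data parity 1, sent rp 1 → ok
  r2: data parity 1, sent rp 0 → mismatch
  r3: data parity 0, sent rp 0 → ok
  r4: data parity 0, sent rp 0 → ok
Recompute each column's even parity and compare to cp:
  c0: data parity 1, sent cp 1 → ok
  c1: data parity 0, sent cp 1 → mismatch
  c2: data parity 1, sent cp 1 → ok
Exactly one row (r2) and one column (c1) fail → the flipped bit is at their intersection.

row 2, column 1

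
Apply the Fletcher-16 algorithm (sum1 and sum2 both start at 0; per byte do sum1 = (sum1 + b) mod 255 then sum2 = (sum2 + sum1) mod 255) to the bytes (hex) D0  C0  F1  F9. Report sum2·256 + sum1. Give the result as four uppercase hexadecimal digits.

637D

Running sums (mod 255):
  after byte 0 (D0): sum1=208, sum2=208
  after byte 1 (C0): sum1=145, sum2=98
  after byte 2 (F1): sum1=131, sum2=229
  after byte 3 (F9): sum1=125, sum2=99
Checksum = sum2·256 + sum1 = 99·256 + 125 = 25469 = 0x637D.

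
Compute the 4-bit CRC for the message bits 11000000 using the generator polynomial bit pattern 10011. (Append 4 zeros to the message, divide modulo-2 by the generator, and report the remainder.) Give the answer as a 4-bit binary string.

Append 4 zeros: 110000000000. Divide by 10011 (XOR where the leading bit is 1):
  pos 0: 11000 XOR 10011 = 01011
  pos 1: 10110 XOR 10011 = 00101
  pos 3: 10100 XOR 10011 = 00111
  pos 5: 11100 XOR 10011 = 01111
  pos 6: 11110 XOR 10011 = 01101
  pos 7: 11010 XOR 10011 = 01001
Remainder (last 4 bits) = 1001. This is the CRC / FCS.

1001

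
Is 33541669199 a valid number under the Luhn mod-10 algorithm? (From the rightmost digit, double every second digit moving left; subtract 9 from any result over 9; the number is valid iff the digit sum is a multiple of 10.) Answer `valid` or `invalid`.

valid

From the right, keep odd positions and double even positions (subtract 9 from any doubled value over 9):
  doubled (positions 2,4,...): 9 9 3 8 6 → sum 35
  kept (positions 1,3,...): 9 1 6 1 5 3 → sum 25
Total = 60.
60 mod 10 = 0, so the number is valid.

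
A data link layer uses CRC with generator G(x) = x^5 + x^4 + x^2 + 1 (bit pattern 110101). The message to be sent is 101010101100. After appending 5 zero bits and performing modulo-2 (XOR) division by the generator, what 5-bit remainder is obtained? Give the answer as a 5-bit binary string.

11110

Append 5 zeros: 10101010110000000. Divide by 110101 (XOR where the leading bit is 1):
  pos 0: 101010 XOR 110101 = 011111
  pos 1: 111111 XOR 110101 = 001010
  pos 3: 101001 XOR 110101 = 011100
  pos 4: 111001 XOR 110101 = 001100
  pos 6: 110000 XOR 110101 = 000101
  pos 9: 101000 XOR 110101 = 011101
  pos 10: 111010 XOR 110101 = 001111
Remainder (last 5 bits) = 11110. This is the CRC / FCS.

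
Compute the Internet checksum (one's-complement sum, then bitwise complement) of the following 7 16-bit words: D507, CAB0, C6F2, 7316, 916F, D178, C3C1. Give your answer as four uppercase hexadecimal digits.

One's-complement addition (fold any carry out of bit 15 back into bit 0):
  0xD507 + 0xCAB0 = 0x19FB7 → wrap carry → 0x9FB8
  0x9FB8 + 0xC6F2 = 0x166AA → wrap carry → 0x66AB
  0x66AB + 0x7316 = 0x0D9C1
  0xD9C1 + 0x916F = 0x16B30 → wrap carry → 0x6B31
  0x6B31 + 0xD178 = 0x13CA9 → wrap carry → 0x3CAA
  0x3CAA + 0xC3C1 = 0x1006B → wrap carry → 0x006C
One's-complement sum = 0x006C.
Checksum = ~0x006C & 0xFFFF = 0xFF93.

FF93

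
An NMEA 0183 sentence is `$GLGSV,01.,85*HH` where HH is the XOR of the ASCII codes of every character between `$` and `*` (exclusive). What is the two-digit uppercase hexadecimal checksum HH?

XOR the ASCII codes of the payload characters:
  'G' = 0x47 → acc = 0x47
  'L' = 0x4C → acc = 0x0B
  'G' = 0x47 → acc = 0x4C
  'S' = 0x53 → acc = 0x1F
  'V' = 0x56 → acc = 0x49
  ',' = 0x2C → acc = 0x65
  '0' = 0x30 → acc = 0x55
  '1' = 0x31 → acc = 0x64
  '.' = 0x2E → acc = 0x4A
  ',' = 0x2C → acc = 0x66
  '8' = 0x38 → acc = 0x5E
  '5' = 0x35 → acc = 0x6B
Checksum = 0x6B.

6B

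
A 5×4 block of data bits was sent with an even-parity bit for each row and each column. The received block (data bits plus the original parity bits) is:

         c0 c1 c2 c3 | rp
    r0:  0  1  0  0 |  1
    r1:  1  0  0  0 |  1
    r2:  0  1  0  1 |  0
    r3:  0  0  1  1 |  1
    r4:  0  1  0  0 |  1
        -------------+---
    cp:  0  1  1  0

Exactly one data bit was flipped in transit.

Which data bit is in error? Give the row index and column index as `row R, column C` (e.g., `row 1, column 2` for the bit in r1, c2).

Recompute each row's even parity and compare to rp:
  r0: data parity 1, sent rp 1 → ok
  r1: data parity 1, sent rp 1 → ok
  r2: data parity 0, sent rp 0 → ok
  r3: data parity 0, sent rp 1 → mismatch
  r4: data parity 1, sent rp 1 → ok
Recompute each column's even parity and compare to cp:
  c0: data parity 1, sent cp 0 → mismatch
  c1: data parity 1, sent cp 1 → ok
  c2: data parity 1, sent cp 1 → ok
  c3: data parity 0, sent cp 0 → ok
Exactly one row (r3) and one column (c0) fail → the flipped bit is at their intersection.

row 3, column 0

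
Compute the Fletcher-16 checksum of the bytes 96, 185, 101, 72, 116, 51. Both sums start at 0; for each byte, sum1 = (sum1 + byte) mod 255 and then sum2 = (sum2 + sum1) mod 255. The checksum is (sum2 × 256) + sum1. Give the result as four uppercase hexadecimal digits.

Running sums (mod 255):
  after byte 0 (96): sum1=96, sum2=96
  after byte 1 (185): sum1=26, sum2=122
  after byte 2 (101): sum1=127, sum2=249
  after byte 3 (72): sum1=199, sum2=193
  after byte 4 (116): sum1=60, sum2=253
  after byte 5 (51): sum1=111, sum2=109
Checksum = sum2·256 + sum1 = 109·256 + 111 = 28015 = 0x6D6F.

6D6F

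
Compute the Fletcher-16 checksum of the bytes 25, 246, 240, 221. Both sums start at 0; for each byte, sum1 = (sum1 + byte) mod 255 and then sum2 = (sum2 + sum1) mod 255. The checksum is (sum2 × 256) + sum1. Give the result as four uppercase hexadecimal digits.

09DE

Running sums (mod 255):
  after byte 0 (25): sum1=25, sum2=25
  after byte 1 (246): sum1=16, sum2=41
  after byte 2 (240): sum1=1, sum2=42
  after byte 3 (221): sum1=222, sum2=9
Checksum = sum2·256 + sum1 = 9·256 + 222 = 2526 = 0x09DE.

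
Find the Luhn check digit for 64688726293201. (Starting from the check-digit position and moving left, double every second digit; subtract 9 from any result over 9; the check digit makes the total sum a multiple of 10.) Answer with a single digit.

Partial digits right→left: 1 0 2 3 9 2 6 2 7 8 8 6 4 6
Double every second digit counting from the check-digit position (so the 1st, 3rd, 5th, ... of the partial from the right).
  doubled (with −9 where >9): 2 4 9 3 5 7 8 → sum 38
  kept as-is: 0 3 2 2 8 6 6 → sum 27
Total = 38 + 27 = 65.
Check digit = (10 − (65 mod 10)) mod 10 = 5.

5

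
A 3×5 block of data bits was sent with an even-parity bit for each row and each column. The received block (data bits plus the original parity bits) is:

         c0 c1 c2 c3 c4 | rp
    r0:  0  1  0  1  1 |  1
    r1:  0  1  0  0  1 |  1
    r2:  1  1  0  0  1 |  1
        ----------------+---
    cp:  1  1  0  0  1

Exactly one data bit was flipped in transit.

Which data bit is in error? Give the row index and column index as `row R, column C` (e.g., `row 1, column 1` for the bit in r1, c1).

Recompute each row's even parity and compare to rp:
  r0: data parity 1, sent rp 1 → ok
  r1: data parity 0, sent rp 1 → mismatch
  r2: data parity 1, sent rp 1 → ok
Recompute each column's even parity and compare to cp:
  c0: data parity 1, sent cp 1 → ok
  c1: data parity 1, sent cp 1 → ok
  c2: data parity 0, sent cp 0 → ok
  c3: data parity 1, sent cp 0 → mismatch
  c4: data parity 1, sent cp 1 → ok
Exactly one row (r1) and one column (c3) fail → the flipped bit is at their intersection.

row 1, column 3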